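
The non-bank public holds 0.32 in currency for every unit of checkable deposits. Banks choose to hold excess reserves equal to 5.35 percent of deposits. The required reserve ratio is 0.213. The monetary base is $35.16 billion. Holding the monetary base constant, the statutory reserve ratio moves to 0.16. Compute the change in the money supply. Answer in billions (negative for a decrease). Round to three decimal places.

Initially m₁ = (1 + 0.32) / (0.213 + 0.0535 + 0.32) ≈ 2.250639, so M₁ = 2.250639 × 35.16 ≈ 79.1325 billion.
After the change m₂ = (1 + 0.32) / (0.16 + 0.0535 + 0.32) ≈ 2.474227, so M₂ = 2.474227 × 35.16 ≈ 86.9938 billion.
ΔM = M₂ − M₁ = 86.9938 − 79.1325 = 7.8613 billion.

$7.861 billion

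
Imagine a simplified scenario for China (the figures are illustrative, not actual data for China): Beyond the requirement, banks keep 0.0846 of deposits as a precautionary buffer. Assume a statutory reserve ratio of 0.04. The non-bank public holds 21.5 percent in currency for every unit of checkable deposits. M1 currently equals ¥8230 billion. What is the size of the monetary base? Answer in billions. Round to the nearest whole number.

¥2300 billion

The money multiplier is m = (1 + c) / (rr + e + c) = (1 + 0.215) / (0.04 + 0.0846 + 0.215) ≈ 3.57774.
MB = M / m = 8230 / 3.57774 ≈ 2300.3348 billion.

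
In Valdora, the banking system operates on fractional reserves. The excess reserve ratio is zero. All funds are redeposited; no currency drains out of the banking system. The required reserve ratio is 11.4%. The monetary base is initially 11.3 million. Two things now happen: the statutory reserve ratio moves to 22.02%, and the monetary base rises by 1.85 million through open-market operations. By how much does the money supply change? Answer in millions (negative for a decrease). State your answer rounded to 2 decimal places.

-39.40 million

Before: m₁ = 1 / (0.114) ≈ 8.77193, MB₁ = 11.3, so M₁ = 8.77193 × 11.3 ≈ 99.1228 million.
After: m₂ = 1 / (0.2202) ≈ 4.54133, MB₂ = 11.3 + 1.85 = 13.15, so M₂ = 4.54133 × 13.15 ≈ 59.7185 million.
ΔM = M₂ − M₁ = 59.7185 − 99.1228 = -39.4043 million.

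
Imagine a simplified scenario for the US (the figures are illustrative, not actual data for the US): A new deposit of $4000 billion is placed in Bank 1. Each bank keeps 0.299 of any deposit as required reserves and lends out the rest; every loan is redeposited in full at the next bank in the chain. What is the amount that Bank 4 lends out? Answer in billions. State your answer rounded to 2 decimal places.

$965.90 billion

Each bank lends a fraction (1 − rr) = 0.7010 of the deposit it receives, so Bank 4 receives 4000·0.7010^3 and lends 4000·0.7010^4 ≈ 965.8998 billion.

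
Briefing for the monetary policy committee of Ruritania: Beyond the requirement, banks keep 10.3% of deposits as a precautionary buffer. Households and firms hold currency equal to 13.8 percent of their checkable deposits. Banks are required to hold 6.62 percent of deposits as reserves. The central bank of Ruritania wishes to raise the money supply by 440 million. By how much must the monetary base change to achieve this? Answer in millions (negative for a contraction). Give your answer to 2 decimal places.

The money multiplier is m = (1 + c) / (rr + e + c) = (1 + 0.138) / (0.0662 + 0.103 + 0.138) ≈ 3.704427.
ΔMB = ΔM / m = (+440) / 3.704427 ≈ 118.7768 million.

118.78 million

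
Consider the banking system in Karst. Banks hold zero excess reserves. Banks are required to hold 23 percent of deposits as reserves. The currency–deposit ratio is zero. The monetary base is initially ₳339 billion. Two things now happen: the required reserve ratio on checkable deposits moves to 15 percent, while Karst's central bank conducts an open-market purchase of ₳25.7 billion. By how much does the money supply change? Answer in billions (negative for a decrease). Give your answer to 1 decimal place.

₳957.4 billion

Before: m₁ = 1 / (0.23) ≈ 4.34783, MB₁ = 339, so M₁ = 4.34783 × 339 ≈ 1473.9144 billion.
After: m₂ = 1 / (0.15) ≈ 6.66667, MB₂ = 339 + 25.7 = 364.7, so M₂ = 6.66667 × 364.7 ≈ 2431.3345 billion.
ΔM = M₂ − M₁ = 2431.3345 − 1473.9144 = 957.4201 billion.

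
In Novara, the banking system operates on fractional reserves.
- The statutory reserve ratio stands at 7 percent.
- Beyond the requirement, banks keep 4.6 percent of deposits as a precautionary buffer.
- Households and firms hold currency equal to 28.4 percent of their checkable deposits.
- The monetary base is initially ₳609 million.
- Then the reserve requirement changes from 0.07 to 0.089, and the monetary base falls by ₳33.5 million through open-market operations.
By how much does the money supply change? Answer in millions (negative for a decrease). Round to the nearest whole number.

-191 million

Before: m₁ = (1 + 0.284) / (0.07 + 0.046 + 0.284) = 3.21, MB₁ = 609, so M₁ = 3.21 × 609 = 1954.89 million.
After: m₂ = (1 + 0.284) / (0.089 + 0.046 + 0.284) ≈ 3.0644, MB₂ = 609 − 33.5 = 575.5, so M₂ = 3.0644 × 575.5 = 1763.5622 million.
ΔM = M₂ − M₁ = 1763.5622 − 1954.89 = -191.3278 million.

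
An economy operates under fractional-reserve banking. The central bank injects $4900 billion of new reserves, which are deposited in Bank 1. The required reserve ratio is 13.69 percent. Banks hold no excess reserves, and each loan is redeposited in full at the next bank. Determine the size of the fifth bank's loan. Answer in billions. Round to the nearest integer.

$2347 billion

Each bank lends a fraction (1 − rr) = 0.8631 of the deposit it receives, so Bank 5 receives 4900·0.8631^4 and lends 4900·0.8631^5 ≈ 2346.9382 billion.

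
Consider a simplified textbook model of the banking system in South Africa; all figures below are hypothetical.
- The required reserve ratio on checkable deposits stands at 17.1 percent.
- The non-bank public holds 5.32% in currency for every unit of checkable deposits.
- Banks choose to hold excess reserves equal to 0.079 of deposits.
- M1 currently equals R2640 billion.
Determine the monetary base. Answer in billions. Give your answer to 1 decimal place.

The money multiplier is m = (1 + c) / (rr + e + c) = (1 + 0.0532) / (0.171 + 0.079 + 0.0532) ≈ 3.473615.
MB = M / m = 2640 / 3.473615 ≈ 760.0151 billion.

R760.0 billion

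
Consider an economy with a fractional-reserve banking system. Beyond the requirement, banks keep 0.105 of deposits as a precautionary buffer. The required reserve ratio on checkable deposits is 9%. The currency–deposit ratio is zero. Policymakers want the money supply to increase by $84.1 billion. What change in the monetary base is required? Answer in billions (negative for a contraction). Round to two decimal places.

$16.40 billion

The money multiplier is m = 1 / (rr + e) = 1 / (0.09 + 0.105) ≈ 5.12821.
ΔMB = ΔM / m = (+84.1) / 5.12821 ≈ 16.3995 billion.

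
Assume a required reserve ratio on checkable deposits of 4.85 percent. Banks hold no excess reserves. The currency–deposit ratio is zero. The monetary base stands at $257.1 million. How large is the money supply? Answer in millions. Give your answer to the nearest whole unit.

$5301 million

With no currency drain or excess reserves, the money multiplier is m = 1/rr = 1/0.0485 ≈ 20.6186.
Money supply M = m × MB = 20.6186 × 257.1 ≈ 5301.0421 million.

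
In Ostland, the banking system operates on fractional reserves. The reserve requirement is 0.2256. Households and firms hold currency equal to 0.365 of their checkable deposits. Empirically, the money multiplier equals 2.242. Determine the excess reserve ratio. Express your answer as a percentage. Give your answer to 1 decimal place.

1.8%

Using m = 2.242. Since m = (1 + c)/(c + rr + e), the denominator satisfies c + rr + e = (1 + c)/m = (1 + 0.365) / 2.242 ≈ 0.608831.
With c = 0.365 and rr = 0.2256, the excess reserve ratio is 0.608831 − 0.365 − 0.2256 = 0.018231.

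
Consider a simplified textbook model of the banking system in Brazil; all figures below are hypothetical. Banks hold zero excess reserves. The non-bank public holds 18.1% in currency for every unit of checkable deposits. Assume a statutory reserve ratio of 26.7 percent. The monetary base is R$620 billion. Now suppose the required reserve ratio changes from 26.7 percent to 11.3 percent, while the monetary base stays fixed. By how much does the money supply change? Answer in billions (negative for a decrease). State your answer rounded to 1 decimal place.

R$856.1 billion

Initially m₁ = (1 + 0.181) / (0.267 + 0.181) ≈ 2.63616, so M₁ = 2.63616 × 620 = 1634.4192 billion.
After the change m₂ = (1 + 0.181) / (0.113 + 0.181) ≈ 4.01701, so M₂ = 4.01701 × 620 = 2490.5462 billion.
ΔM = M₂ − M₁ = 2490.5462 − 1634.4192 = 856.127 billion.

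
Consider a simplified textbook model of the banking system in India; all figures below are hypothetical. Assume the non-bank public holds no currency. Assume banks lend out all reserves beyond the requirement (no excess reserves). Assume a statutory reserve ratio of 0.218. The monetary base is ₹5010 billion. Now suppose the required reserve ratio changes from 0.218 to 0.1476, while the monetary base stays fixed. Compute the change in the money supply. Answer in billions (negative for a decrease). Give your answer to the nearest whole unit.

₹10961 billion

Initially m₁ = 1 / (0.218) ≈ 4.58716, so M₁ = 4.58716 × 5010 = 22981.6716 billion.
After the change m₂ = 1 / (0.1476) ≈ 6.77507, so M₂ = 6.77507 × 5010 = 33943.1007 billion.
ΔM = M₂ − M₁ = 33943.1007 − 22981.6716 = 10961.4291 billion.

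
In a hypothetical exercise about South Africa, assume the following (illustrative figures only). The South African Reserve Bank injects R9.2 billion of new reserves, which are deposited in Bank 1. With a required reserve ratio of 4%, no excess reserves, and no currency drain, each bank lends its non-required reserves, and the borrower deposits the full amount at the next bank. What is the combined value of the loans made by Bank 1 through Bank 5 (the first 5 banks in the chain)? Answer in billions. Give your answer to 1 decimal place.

Bank i lends (1 − rr)^i of the original deposit: Bank 1 lends 9.2·0.9600 = 8.8320, Bank 2 lends 9.2·0.9600² ≈ 8.4787, and so on.
Summing a geometric series: total = 9.2·[0.9600·(1 − 0.9600^5) / (1 − 0.9600)] ≈ 40.7657 billion.

R40.8 billion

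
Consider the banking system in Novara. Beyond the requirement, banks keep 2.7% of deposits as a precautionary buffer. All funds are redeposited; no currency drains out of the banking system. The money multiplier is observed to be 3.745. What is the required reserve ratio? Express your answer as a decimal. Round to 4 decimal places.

Using m = 3.745. Since m = (1 + c)/(c + rr + e), the denominator satisfies c + rr + e = (1 + c)/m = (1 + 0) / 3.745 ≈ 0.267023.
With c = 0 and e = 0.027, the required reserve ratio is 0.267023 − 0 − 0.027 = 0.240023.

0.2400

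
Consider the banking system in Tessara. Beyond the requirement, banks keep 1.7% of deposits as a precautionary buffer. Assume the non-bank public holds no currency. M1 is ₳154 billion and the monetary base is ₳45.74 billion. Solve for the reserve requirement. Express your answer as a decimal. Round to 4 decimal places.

0.2800

Using m = M/MB = 154/45.74 ≈ 3.366856. Since m = (1 + c)/(c + rr + e), the denominator satisfies c + rr + e = (1 + c)/m = (1 + 0) / 3.366856 = 0.297013.
With c = 0 and e = 0.017, the reserve requirement is 0.297013 − 0 − 0.017 = 0.280013.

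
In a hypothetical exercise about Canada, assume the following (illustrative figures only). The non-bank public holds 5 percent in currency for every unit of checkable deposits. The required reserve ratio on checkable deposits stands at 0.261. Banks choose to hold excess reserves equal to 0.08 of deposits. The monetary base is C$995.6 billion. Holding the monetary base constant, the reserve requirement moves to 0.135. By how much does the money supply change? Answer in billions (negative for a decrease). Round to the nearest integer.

Initially m₁ = (1 + 0.05) / (0.261 + 0.08 + 0.05) ≈ 2.6854, so M₁ = 2.6854 × 995.6 ≈ 2673.5842 billion.
After the change m₂ = (1 + 0.05) / (0.135 + 0.08 + 0.05) ≈ 3.9623, so M₂ = 3.9623 × 995.6 ≈ 3944.8659 billion.
ΔM = M₂ − M₁ = 3944.8659 − 2673.5842 = 1271.2817 billion.

C$1271 billion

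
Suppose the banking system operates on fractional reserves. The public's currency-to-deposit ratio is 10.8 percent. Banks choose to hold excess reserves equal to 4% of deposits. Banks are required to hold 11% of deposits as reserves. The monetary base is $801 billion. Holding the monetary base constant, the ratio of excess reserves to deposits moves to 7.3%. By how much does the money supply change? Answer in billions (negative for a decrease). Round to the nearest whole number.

Initially m₁ = (1 + 0.108) / (0.11 + 0.04 + 0.108) ≈ 4.2946, so M₁ = 4.2946 × 801 = 3439.9746 billion.
After the change m₂ = (1 + 0.108) / (0.11 + 0.073 + 0.108) ≈ 3.8076, so M₂ = 3.8076 × 801 = 3049.8876 billion.
ΔM = M₂ − M₁ = 3049.8876 − 3439.9746 = -390.087 billion.

-390 billion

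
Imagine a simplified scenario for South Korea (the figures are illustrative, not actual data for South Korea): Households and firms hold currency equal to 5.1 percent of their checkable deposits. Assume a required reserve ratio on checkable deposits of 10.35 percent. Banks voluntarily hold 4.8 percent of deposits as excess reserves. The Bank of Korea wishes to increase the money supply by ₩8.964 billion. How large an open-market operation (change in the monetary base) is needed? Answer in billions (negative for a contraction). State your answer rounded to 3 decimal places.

The money multiplier is m = (1 + c) / (rr + e + c) = (1 + 0.051) / (0.1035 + 0.048 + 0.051) ≈ 5.19012.
ΔMB = ΔM / m = (+8.964) / 5.19012 ≈ 1.7271 billion.

₩1.727 billion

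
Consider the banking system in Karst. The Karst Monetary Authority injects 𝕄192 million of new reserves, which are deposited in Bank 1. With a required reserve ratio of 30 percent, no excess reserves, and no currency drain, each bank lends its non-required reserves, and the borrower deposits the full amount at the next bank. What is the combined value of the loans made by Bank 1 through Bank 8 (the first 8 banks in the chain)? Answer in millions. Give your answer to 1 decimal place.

Bank i lends (1 − rr)^i of the original deposit: Bank 1 lends 192·0.7000 = 134.4000, Bank 2 lends 192·0.7000² = 94.0800, and so on.
Summing a geometric series: total = 192·[0.7000·(1 − 0.7000^8) / (1 − 0.7000)] ≈ 422.1737 million.

𝕄422.2 million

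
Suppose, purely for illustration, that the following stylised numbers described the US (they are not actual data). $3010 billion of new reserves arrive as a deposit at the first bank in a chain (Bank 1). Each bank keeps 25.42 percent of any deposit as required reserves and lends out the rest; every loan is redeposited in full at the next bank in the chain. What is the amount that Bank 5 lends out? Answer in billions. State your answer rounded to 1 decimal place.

Each bank lends a fraction (1 − rr) = 0.7458 of the deposit it receives, so Bank 5 receives 3010·0.7458^4 and lends 3010·0.7458^5 ≈ 694.5098 billion.

$694.5 billion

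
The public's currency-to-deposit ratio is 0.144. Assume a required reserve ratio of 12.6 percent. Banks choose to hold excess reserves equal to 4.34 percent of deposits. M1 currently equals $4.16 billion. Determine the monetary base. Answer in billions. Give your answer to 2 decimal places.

The money multiplier is m = (1 + c) / (rr + e + c) = (1 + 0.144) / (0.126 + 0.0434 + 0.144) ≈ 3.6503.
MB = M / m = 4.16 / 3.6503 ≈ 1.1396 billion.

$1.14 billion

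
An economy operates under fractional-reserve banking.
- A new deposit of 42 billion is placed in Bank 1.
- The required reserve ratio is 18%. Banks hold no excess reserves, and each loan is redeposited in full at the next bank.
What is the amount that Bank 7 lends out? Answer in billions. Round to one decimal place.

10.5 billion

Each bank lends a fraction (1 − rr) = 0.8200 of the deposit it receives, so Bank 7 receives 42·0.8200^6 and lends 42·0.8200^7 ≈ 10.4700 billion.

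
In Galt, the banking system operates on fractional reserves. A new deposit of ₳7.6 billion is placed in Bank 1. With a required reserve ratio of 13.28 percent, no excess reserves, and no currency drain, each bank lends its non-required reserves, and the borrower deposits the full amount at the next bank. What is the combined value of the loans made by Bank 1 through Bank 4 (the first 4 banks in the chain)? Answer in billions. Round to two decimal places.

Bank i lends (1 − rr)^i of the original deposit: Bank 1 lends 7.6·0.8672 ≈ 6.5907, Bank 2 lends 7.6·0.8672² ≈ 5.7155, and so on.
Summing a geometric series: total = 7.6·[0.8672·(1 − 0.8672^4) / (1 − 0.8672)] ≈ 21.5609 billion.

₳21.56 billion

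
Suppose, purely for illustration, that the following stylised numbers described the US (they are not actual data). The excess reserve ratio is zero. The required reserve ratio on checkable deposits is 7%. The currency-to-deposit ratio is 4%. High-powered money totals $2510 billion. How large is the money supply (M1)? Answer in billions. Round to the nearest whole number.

The money multiplier is m = (1 + c) / (rr + c) = (1 + 0.04) / (0.07 + 0.04) ≈ 9.45455.
So M = m × MB = 9.45455 × 2510 = 23730.9205 billion.

$23731 billion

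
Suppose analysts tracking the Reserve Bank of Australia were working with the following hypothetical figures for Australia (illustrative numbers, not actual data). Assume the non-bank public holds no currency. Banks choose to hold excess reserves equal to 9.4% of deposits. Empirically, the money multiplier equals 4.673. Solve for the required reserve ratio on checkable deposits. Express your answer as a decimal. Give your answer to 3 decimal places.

Using m = 4.673. Since m = (1 + c)/(c + rr + e), the denominator satisfies c + rr + e = (1 + c)/m = (1 + 0) / 4.673 ≈ 0.213995.
With c = 0 and e = 0.094, the required reserve ratio on checkable deposits is 0.213995 − 0 − 0.094 = 0.119995.

0.120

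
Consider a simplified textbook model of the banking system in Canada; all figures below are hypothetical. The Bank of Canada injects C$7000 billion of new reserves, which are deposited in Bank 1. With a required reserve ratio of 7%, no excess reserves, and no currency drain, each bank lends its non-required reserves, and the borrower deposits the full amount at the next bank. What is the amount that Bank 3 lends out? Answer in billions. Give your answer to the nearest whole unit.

C$5630 billion

Each bank lends a fraction (1 − rr) = 0.9300 of the deposit it receives, so Bank 3 receives 7000·0.9300^2 and lends 7000·0.9300^3 = 5630.4990 billion.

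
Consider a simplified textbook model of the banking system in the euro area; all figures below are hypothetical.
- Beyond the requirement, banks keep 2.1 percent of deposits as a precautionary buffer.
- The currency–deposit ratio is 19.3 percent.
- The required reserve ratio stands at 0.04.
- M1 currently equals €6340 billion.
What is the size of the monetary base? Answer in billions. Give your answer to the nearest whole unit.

€1350 billion

The money multiplier is m = (1 + c) / (rr + e + c) = (1 + 0.193) / (0.04 + 0.021 + 0.193) ≈ 4.69685.
MB = M / m = 6340 / 4.69685 ≈ 1349.8409 billion.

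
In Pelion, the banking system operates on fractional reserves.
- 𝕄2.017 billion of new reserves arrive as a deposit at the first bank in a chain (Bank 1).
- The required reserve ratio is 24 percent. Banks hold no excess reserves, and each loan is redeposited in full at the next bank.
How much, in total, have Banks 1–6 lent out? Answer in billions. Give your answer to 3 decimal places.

Bank i lends (1 − rr)^i of the original deposit: Bank 1 lends 2.017·0.7600 ≈ 1.5329, Bank 2 lends 2.017·0.7600² ≈ 1.1650, and so on.
Summing a geometric series: total = 2.017·[0.7600·(1 − 0.7600^6) / (1 − 0.7600)] ≈ 5.1564 billion.

𝕄5.156 billion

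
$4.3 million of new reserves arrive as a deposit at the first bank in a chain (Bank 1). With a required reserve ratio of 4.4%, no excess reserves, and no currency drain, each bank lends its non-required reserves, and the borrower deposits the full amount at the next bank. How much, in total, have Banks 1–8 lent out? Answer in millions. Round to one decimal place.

Bank i lends (1 − rr)^i of the original deposit: Bank 1 lends 4.3·0.9560 = 4.1108, Bank 2 lends 4.3·0.9560² ≈ 3.9299, and so on.
Summing a geometric series: total = 4.3·[0.9560·(1 − 0.9560^8) / (1 − 0.9560)] ≈ 28.2439 million.

$28.2 million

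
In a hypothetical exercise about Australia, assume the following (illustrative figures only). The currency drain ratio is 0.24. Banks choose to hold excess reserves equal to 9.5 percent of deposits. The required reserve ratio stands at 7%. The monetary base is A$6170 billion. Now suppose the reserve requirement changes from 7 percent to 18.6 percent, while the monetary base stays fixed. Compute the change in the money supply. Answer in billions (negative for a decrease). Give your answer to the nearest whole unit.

-4206 billion

Initially m₁ = (1 + 0.24) / (0.07 + 0.095 + 0.24) ≈ 3.06173, so M₁ = 3.06173 × 6170 = 18890.8741 billion.
After the change m₂ = (1 + 0.24) / (0.186 + 0.095 + 0.24) ≈ 2.38004, so M₂ = 2.38004 × 6170 = 14684.8468 billion.
ΔM = M₂ − M₁ = 14684.8468 − 18890.8741 = -4206.0273 billion.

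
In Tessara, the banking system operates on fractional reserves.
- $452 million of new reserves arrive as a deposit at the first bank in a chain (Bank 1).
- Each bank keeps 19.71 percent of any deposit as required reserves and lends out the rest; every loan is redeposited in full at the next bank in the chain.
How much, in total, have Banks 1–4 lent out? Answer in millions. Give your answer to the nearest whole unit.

Bank i lends (1 − rr)^i of the original deposit: Bank 1 lends 452·0.8029 = 362.9108, Bank 2 lends 452·0.8029² ≈ 291.3811, and so on.
Summing a geometric series: total = 452·[0.8029·(1 − 0.8029^4) / (1 − 0.8029)] ≈ 1076.0801 million.

$1076 million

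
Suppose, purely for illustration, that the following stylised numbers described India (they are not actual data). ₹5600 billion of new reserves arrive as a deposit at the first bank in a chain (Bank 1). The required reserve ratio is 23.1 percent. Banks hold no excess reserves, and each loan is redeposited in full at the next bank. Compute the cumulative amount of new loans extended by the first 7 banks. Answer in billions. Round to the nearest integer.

₹15678 billion

Bank i lends (1 − rr)^i of the original deposit: Bank 1 lends 5600·0.7690 = 4306.4000, Bank 2 lends 5600·0.7690² = 3311.6216, and so on.
Summing a geometric series: total = 5600·[0.7690·(1 − 0.7690^7) / (1 − 0.7690)] ≈ 15677.6832 billion.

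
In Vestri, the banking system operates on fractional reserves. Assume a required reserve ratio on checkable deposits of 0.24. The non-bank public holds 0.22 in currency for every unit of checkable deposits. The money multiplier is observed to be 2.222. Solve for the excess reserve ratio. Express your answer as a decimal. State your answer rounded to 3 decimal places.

Using m = 2.222. Since m = (1 + c)/(c + rr + e), the denominator satisfies c + rr + e = (1 + c)/m = (1 + 0.22) / 2.222 ≈ 0.549055.
With c = 0.22 and rr = 0.24, the excess reserve ratio is 0.549055 − 0.22 − 0.24 = 0.089055.

0.089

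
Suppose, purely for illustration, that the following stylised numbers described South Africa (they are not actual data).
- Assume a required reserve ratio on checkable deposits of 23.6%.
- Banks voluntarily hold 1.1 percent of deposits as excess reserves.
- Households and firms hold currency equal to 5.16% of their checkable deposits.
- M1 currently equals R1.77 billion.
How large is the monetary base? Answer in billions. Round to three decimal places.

R0.503 billion

The money multiplier is m = (1 + c) / (rr + e + c) = (1 + 0.0516) / (0.236 + 0.011 + 0.0516) ≈ 3.52177.
MB = M / m = 1.77 / 3.52177 ≈ 0.5026 billion.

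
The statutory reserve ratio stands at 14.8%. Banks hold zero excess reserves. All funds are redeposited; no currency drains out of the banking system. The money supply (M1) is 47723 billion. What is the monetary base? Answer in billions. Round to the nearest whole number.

With no currency drain and no excess reserves, the money multiplier is m = 1/rr = 1/0.148 ≈ 6.756757.
The monetary base is MB = M / m = 47723 / 6.756757 ≈ 7063.0037 billion.

7063 billion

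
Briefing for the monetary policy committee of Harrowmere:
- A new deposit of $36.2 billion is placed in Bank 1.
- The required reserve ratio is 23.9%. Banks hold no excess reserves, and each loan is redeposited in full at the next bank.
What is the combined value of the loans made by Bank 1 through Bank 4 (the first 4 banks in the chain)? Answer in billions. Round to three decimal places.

Bank i lends (1 − rr)^i of the original deposit: Bank 1 lends 36.2·0.7610 = 27.5482, Bank 2 lends 36.2·0.7610² ≈ 20.9642, and so on.
Summing a geometric series: total = 36.2·[0.7610·(1 − 0.7610^4) / (1 − 0.7610)] ≈ 76.6069 billion.

$76.607 billion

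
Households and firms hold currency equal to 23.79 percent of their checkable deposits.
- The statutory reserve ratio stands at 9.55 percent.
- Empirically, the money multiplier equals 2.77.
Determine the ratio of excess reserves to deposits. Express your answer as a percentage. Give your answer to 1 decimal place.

Using m = 2.77. Since m = (1 + c)/(c + rr + e), the denominator satisfies c + rr + e = (1 + c)/m = (1 + 0.2379) / 2.77 ≈ 0.446895.
With c = 0.2379 and rr = 0.0955, the ratio of excess reserves to deposits is 0.446895 − 0.2379 − 0.0955 = 0.113495.

11.3%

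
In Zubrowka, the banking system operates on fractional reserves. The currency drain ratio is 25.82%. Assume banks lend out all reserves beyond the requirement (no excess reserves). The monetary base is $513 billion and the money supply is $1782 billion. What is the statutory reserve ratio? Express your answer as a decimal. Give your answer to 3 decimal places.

Using m = M/MB = 1782/513 ≈ 3.473684. Since m = (1 + c)/(c + rr + e), the denominator satisfies c + rr + e = (1 + c)/m = (1 + 0.2582) / 3.473684 ≈ 0.362209.
With c = 0.2582 and e = 0, the statutory reserve ratio is 0.362209 − 0.2582 − 0 = 0.104009.

0.104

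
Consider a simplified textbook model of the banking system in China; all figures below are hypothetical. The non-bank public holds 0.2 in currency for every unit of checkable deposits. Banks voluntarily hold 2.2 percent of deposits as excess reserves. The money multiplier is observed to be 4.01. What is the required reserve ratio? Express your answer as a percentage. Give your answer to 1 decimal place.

Using m = 4.01. Since m = (1 + c)/(c + rr + e), the denominator satisfies c + rr + e = (1 + c)/m = (1 + 0.2) / 4.01 ≈ 0.299252.
With c = 0.2 and e = 0.022, the required reserve ratio is 0.299252 − 0.2 − 0.022 = 0.077252.

7.7%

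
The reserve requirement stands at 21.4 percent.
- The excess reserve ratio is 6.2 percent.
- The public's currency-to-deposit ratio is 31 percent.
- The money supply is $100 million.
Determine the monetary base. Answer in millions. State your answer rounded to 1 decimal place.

$44.7 million

The money multiplier is m = (1 + c) / (rr + e + c) = (1 + 0.31) / (0.214 + 0.062 + 0.31) ≈ 2.2355.
MB = M / m = 100 / 2.2355 ≈ 44.7327 million.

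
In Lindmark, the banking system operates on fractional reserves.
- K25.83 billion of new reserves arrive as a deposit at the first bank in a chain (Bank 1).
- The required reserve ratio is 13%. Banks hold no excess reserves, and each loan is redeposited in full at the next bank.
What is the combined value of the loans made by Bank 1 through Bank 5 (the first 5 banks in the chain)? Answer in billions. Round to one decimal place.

Bank i lends (1 − rr)^i of the original deposit: Bank 1 lends 25.83·0.8700 = 22.4721, Bank 2 lends 25.83·0.8700² ≈ 19.5507, and so on.
Summing a geometric series: total = 25.83·[0.8700·(1 − 0.8700^5) / (1 − 0.8700)] ≈ 86.7041 billion.

K86.7 billion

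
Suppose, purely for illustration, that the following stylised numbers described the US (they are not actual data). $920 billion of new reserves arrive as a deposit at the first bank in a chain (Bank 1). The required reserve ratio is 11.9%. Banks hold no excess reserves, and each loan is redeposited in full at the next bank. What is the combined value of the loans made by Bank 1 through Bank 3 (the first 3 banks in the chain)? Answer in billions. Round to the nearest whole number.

Bank i lends (1 − rr)^i of the original deposit: Bank 1 lends 920·0.8810 = 810.5200, Bank 2 lends 920·0.8810² ≈ 714.0681, and so on.
Summing a geometric series: total = 920·[0.8810·(1 − 0.8810^3) / (1 − 0.8810)] ≈ 2153.6821 billion.

$2154 billion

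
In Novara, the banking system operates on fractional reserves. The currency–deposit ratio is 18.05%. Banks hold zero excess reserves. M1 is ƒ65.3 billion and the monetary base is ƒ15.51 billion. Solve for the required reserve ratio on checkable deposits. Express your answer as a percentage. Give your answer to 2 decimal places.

9.99%

Using m = M/MB = 65.3/15.51 ≈ 4.210187. Since m = (1 + c)/(c + rr + e), the denominator satisfies c + rr + e = (1 + c)/m = (1 + 0.1805) / 4.210187 ≈ 0.280391.
With c = 0.1805 and e = 0, the required reserve ratio on checkable deposits is 0.280391 − 0.1805 − 0 = 0.099891.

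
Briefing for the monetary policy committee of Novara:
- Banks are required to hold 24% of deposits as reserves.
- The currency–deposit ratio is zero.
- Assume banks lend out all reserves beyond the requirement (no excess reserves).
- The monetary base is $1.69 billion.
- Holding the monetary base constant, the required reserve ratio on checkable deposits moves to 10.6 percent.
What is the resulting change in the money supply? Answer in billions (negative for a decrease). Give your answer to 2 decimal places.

Initially m₁ = 1 / (0.24) ≈ 4.1667, so M₁ = 4.1667 × 1.69 ≈ 7.0417 billion.
After the change m₂ = 1 / (0.106) ≈ 9.4340, so M₂ = 9.4340 × 1.69 ≈ 15.9435 billion.
ΔM = M₂ − M₁ = 15.9435 − 7.0417 = 8.9018 billion.

$8.90 billion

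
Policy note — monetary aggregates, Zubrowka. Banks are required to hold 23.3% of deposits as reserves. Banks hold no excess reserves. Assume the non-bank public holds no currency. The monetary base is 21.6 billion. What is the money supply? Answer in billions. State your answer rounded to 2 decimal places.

With no currency drain or excess reserves, the money multiplier is m = 1/rr = 1/0.233 ≈ 4.29185.
Money supply M = m × MB = 4.29185 × 21.6 ≈ 92.704 billion.

92.70 billion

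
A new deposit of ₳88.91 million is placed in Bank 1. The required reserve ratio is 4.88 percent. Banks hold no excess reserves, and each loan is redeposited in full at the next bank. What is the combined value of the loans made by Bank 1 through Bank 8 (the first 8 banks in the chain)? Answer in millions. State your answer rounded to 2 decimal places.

Bank i lends (1 − rr)^i of the original deposit: Bank 1 lends 88.91·0.9512 ≈ 84.5712, Bank 2 lends 88.91·0.9512² ≈ 80.4441, and so on.
Summing a geometric series: total = 88.91·[0.9512·(1 − 0.9512^8) / (1 − 0.9512)] ≈ 571.6282 million.

₳571.63 million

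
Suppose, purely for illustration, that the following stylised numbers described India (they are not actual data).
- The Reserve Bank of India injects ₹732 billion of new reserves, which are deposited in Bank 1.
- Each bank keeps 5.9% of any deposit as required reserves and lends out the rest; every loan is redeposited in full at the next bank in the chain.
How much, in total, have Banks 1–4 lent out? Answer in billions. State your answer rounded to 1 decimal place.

Bank i lends (1 − rr)^i of the original deposit: Bank 1 lends 732·0.9410 = 688.8120, Bank 2 lends 732·0.9410² ≈ 648.1721, and so on.
Summing a geometric series: total = 732·[0.9410·(1 − 0.9410^4) / (1 − 0.9410)] ≈ 2520.8581 billion.

₹2520.9 billion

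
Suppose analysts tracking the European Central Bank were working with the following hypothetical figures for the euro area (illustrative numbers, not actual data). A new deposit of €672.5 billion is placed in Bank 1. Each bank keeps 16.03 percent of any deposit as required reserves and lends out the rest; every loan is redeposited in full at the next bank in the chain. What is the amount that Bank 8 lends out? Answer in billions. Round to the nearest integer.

Each bank lends a fraction (1 − rr) = 0.8397 of the deposit it receives, so Bank 8 receives 672.5·0.8397^7 and lends 672.5·0.8397^8 ≈ 166.2209 billion.

€166 billion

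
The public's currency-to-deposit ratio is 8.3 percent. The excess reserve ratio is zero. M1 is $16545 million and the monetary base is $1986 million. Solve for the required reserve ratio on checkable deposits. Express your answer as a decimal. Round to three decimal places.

0.047

Using m = M/MB = 16545/1986 ≈ 8.330816. Since m = (1 + c)/(c + rr + e), the denominator satisfies c + rr + e = (1 + c)/m = (1 + 0.083) / 8.330816 ≈ 0.129999.
With c = 0.083 and e = 0, the required reserve ratio on checkable deposits is 0.129999 − 0.083 − 0 = 0.046999.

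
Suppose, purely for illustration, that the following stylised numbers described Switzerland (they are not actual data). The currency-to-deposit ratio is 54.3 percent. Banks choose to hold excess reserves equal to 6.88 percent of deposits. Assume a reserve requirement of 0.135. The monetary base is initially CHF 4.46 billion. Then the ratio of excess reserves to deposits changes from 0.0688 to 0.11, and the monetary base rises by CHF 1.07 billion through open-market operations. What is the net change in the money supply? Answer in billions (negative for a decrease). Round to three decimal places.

Before: m₁ = (1 + 0.543) / (0.135 + 0.0688 + 0.543) ≈ 2.06615, MB₁ = 4.46, so M₁ = 2.06615 × 4.46 ≈ 9.215 billion.
After: m₂ = (1 + 0.543) / (0.135 + 0.11 + 0.543) ≈ 1.95812, MB₂ = 4.46 + 1.07 = 5.53, so M₂ = 1.95812 × 5.53 ≈ 10.8284 billion.
ΔM = M₂ − M₁ = 10.8284 − 9.215 = 1.6134 billion.

CHF 1.613 billion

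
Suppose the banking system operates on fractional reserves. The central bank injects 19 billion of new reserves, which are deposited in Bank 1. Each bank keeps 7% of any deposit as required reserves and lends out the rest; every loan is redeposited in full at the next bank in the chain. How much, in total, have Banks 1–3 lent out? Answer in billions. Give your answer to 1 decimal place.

Bank i lends (1 − rr)^i of the original deposit: Bank 1 lends 19·0.9300 = 17.6700, Bank 2 lends 19·0.9300² = 16.4331, and so on.
Summing a geometric series: total = 19·[0.9300·(1 − 0.9300^3) / (1 − 0.9300)] ≈ 49.3859 billion.

49.4 billion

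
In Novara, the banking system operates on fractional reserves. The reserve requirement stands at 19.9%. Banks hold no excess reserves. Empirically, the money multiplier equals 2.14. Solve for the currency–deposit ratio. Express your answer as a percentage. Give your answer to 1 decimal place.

50.4%

Using m = 2.14. From m = (1 + c)/(c + rr + e), rearranging gives 1 + c = m·(c + rr + e), so c·(1 − m) = m·(rr + e) − 1.
Hence c = [m·(rr + e) − 1]/(1 − m) = [2.14 × (0.199 + 0) − 1] / (1 − 2.14) ≈ 0.503632.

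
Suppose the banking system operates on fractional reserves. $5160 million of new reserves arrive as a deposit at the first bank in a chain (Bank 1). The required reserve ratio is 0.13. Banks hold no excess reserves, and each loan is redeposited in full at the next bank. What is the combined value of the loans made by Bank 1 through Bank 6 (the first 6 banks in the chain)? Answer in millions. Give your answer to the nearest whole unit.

Bank i lends (1 − rr)^i of the original deposit: Bank 1 lends 5160·0.8700 = 4489.2000, Bank 2 lends 5160·0.8700² = 3905.6040, and so on.
Summing a geometric series: total = 5160·[0.8700·(1 − 0.8700^6) / (1 − 0.8700)] ≈ 19558.1943 million.

$19558 million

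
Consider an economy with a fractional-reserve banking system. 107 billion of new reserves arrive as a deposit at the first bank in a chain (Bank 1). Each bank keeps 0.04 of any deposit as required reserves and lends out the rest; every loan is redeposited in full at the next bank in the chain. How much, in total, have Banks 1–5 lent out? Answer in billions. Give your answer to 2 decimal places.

Bank i lends (1 − rr)^i of the original deposit: Bank 1 lends 107·0.9600 = 102.7200, Bank 2 lends 107·0.9600² = 98.6112, and so on.
Summing a geometric series: total = 107·[0.9600·(1 − 0.9600^5) / (1 − 0.9600)] ≈ 474.1229 billion.

474.12 billion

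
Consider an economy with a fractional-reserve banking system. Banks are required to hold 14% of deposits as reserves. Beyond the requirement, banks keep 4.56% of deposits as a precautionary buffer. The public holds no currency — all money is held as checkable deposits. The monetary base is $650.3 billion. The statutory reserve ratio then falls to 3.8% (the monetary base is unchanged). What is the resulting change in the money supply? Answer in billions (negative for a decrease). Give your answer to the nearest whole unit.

$4275 billion

Initially m₁ = 1 / (0.14 + 0.0456) ≈ 5.3879, so M₁ = 5.3879 × 650.3 ≈ 3503.7514 billion.
After the change m₂ = 1 / (0.038 + 0.0456) ≈ 11.9617, so M₂ = 11.9617 × 650.3 ≈ 7778.6935 billion.
ΔM = M₂ − M₁ = 7778.6935 − 3503.7514 = 4274.9421 billion.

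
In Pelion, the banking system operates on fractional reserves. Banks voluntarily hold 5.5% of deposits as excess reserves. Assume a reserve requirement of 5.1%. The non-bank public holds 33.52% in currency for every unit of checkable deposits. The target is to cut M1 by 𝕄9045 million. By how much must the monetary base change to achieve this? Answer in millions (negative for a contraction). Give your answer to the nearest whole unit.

-2989 million

The money multiplier is m = (1 + c) / (rr + e + c) = (1 + 0.3352) / (0.051 + 0.055 + 0.3352) ≈ 3.02629.
ΔMB = ΔM / m = (−9045) / 3.02629 ≈ -2988.8081 million.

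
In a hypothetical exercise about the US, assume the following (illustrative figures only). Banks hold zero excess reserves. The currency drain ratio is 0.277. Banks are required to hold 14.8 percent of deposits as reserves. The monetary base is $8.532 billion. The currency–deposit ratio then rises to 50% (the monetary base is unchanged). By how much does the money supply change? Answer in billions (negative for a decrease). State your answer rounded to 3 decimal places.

-5.886 billion

Initially m₁ = (1 + 0.277) / (0.148 + 0.277) ≈ 3.00471, so M₁ = 3.00471 × 8.532 ≈ 25.6362 billion.
After the change m₂ = (1 + 0.5) / (0.148 + 0.5) ≈ 2.31481, so M₂ = 2.31481 × 8.532 ≈ 19.75 billion.
ΔM = M₂ − M₁ = 19.75 − 25.6362 = -5.8862 billion.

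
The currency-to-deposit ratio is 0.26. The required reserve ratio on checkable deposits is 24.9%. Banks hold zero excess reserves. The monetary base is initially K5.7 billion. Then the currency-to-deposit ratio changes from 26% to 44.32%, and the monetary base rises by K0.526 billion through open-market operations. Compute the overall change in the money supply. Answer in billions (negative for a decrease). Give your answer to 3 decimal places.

Before: m₁ = (1 + 0.26) / (0.249 + 0.26) ≈ 2.47544, MB₁ = 5.7, so M₁ = 2.47544 × 5.7 ≈ 14.11 billion.
After: m₂ = (1 + 0.4432) / (0.249 + 0.4432) ≈ 2.08495, MB₂ = 5.7 + 0.526 = 6.226, so M₂ = 2.08495 × 6.226 ≈ 12.9809 billion.
ΔM = M₂ − M₁ = 12.9809 − 14.11 = -1.1291 billion.

-1.129 billion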